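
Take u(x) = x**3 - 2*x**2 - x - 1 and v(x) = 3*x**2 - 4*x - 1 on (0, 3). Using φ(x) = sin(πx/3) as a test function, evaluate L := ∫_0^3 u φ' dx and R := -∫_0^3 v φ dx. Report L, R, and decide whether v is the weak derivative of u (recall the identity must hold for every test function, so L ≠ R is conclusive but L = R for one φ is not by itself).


LHS = -39/π + 324/π^3, RHS = -39/π + 324/π^3. Yes, v = u' weakly.

u(x) = x**3 - 2*x**2 - x - 1, classical derivative u'(x) = 3*x**2 - 4*x - 1.
φ(x) = sin(πx/3), so φ'(x) = π*cos(π*x/3)/3.
Note φ(0) = φ(3) = 0, so the boundary term u·φ vanishes.
LHS = ∫_0^3 u(x) φ'(x) dx = ∫_0^3 (π*x^3*cos(π*x/3)/3 - 2*π*x^2*cos(π*x/3)/3 - π*x*cos(π*x/3)/3 - π*cos(π*x/3)/3) dx. Term by term:
  ∫_0^3 -π*cos(π*x/3)/3 dx = 0;  ∫_0^3 -2*π*x^2*cos(π*x/3)/3 dx = 36/π;  ∫_0^3 -π*x*cos(π*x/3)/3 dx = 6/π;
  ∫_0^3 π*x^3*cos(π*x/3)/3 dx = -81/π + 324/π^3.
Sum: 0 + 36/π + 6/π + -81/π + 324/π^3 = -39/π + 324/π^3.
So LHS = -39/π + 324/π^3.
∫_0^3 v(x) φ(x) dx = ∫_0^3 (3*x^2*sin(π*x/3) - 4*x*sin(π*x/3) - sin(π*x/3)) dx. Term by term:
  ∫_0^3 -sin(π*x/3) dx = -6/π;  ∫_0^3 -4*x*sin(π*x/3) dx = -36/π;  ∫_0^3 3*x^2*sin(π*x/3) dx = -324/π^3 + 81/π.
Sum: -6/π − 36/π + -324/π^3 + 81/π = -324/π^3 + 39/π.
So RHS = -∫_0^3 v(x) φ(x) dx = -39/π + 324/π^3.
LHS = RHS, so the identity holds for this test φ.
Moreover u is smooth here and v(x) = u'(x) = 3*x**2 - 4*x - 1 pointwise, so the identity holds for every test function. Hence v is the weak derivative of u.


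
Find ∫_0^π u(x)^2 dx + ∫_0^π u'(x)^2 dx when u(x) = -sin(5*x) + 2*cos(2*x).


||u||_{H^1(0,π)}^2 = -200/21 + 23*π

u'(x) = -4*sin(2*x) - 5*cos(5*x).
Expand u² and (u')² and integrate term by term on (0, π), using: for integers n ≥ 1, ∫_0^π sin²(nx) dx = ∫_0^π cos²(nx) dx = π/2; for n ≠ n', ∫_0^π sin(nx)sin(n'x) dx = ∫_0^π cos(nx)cos(n'x) dx = 0; and by product-to-sum, ∫_0^π sin(nx)cos(n'x) dx = ½∫_0^π [sin((n+n')x) + sin((n−n')x)] dx, which is 0 when n+n' is even and 2n/(n²−n'²) when n+n' is odd (it need not vanish on (0, π)).
  u² squared terms: (-1)²·∫sin(5x)² dx = 1·π/2 = π/2;  (2)²·∫cos(2x)² dx = 4·π/2 = 2*π.
  u² cross terms: 2·(-1)·(2)·∫sin(5x)·cos(2x) dx = -4·(10/21) = -40/21.
  So ∫_0^π u² dx = π/2 + 2*π − 40/21 = -40/21 + 5*π/2.
  (u')² squared terms: (-5)²·∫cos(5x)² dx = 25·π/2 = 25*π/2;  (-4)²·∫sin(2x)² dx = 16·π/2 = 8*π.
  (u')² cross terms: 2·(-5)·(-4)·∫cos(5x)·sin(2x) dx = 40·(-4/21) = -160/21.
  So ∫_0^π (u')² dx = 25*π/2 + 8*π − 160/21 = -160/21 + 41*π/2.
||u||_{H^1}^2 = (-40/21 + 5*π/2) + (-160/21 + 41*π/2) = -200/21 + 23*π.


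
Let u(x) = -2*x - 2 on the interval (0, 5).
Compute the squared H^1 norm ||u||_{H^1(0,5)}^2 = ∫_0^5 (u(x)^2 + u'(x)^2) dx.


||u||_{H^1}^2 = 920/3

The H^1 norm (squared) on an interval (0, L) is
  ||u||_{H^1}^2 = ∫_0^L u(x)^2 dx + ∫_0^L u'(x)^2 dx.
Compute u'(x) = -2.
Then u(x)^2 = 4*x**2 + 8*x + 4 and u'(x)^2 = 4.
Integrate each monomial from 0 to 5 using ∫_0^5 c·x^n dx = c·5^(n+1)/(n+1):
  ∫_0^5 u(x)^2 dx = ∫_0^5 (4*x^2 + 8*x + 4) dx. Term by term:
    ∫_0^5 4*x^2 dx = 500/3;  ∫_0^5 8*x dx = 100;  ∫_0^5 4 dx = 20.
  Sum: 500/3 + 100 + 20 = 860/3.
  ∫_0^5 u'(x)^2 dx = ∫_0^5 (4) dx. Term by term:
    ∫_0^5 4 dx = 20.
Adding: ||u||_{H^1}^2 = 860/3 + 20 = 920/3.


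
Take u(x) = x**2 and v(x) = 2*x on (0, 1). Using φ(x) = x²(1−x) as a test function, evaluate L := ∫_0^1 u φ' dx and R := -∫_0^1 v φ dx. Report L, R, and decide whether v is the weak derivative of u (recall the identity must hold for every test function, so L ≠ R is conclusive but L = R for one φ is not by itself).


LHS = -1/10, RHS = -1/10. Yes, v = u' weakly.

u(x) = x**2, classical derivative u'(x) = 2*x.
φ(x) = x²(1−x), so φ'(x) = x*(2 - 3*x).
Note φ(0) = φ(1) = 0, so the boundary term u·φ vanishes.
LHS = ∫_0^1 u(x) φ'(x) dx = ∫_0^1 (-3*x^4 + 2*x^3) dx. Term by term:
  ∫_0^1 -3*x^4 dx = -3/5;  ∫_0^1 2*x^3 dx = 1/2.
Sum: -3/5 + 1/2 = -1/10.
So LHS = -1/10.
∫_0^1 v(x) φ(x) dx = ∫_0^1 (-2*x^4 + 2*x^3) dx. Term by term:
  ∫_0^1 -2*x^4 dx = -2/5;  ∫_0^1 2*x^3 dx = 1/2.
Sum: -2/5 + 1/2 = 1/10.
So RHS = -∫_0^1 v(x) φ(x) dx = -1/10.
LHS = RHS, so the identity holds for this test φ.
Moreover u is smooth here and v(x) = u'(x) = 2*x pointwise, so the identity holds for every test function. Hence v is the weak derivative of u.


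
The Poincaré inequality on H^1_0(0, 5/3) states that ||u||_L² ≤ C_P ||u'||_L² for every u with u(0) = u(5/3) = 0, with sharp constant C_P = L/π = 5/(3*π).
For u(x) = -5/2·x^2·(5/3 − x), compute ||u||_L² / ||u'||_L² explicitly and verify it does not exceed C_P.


||u||_L² / ||u'||_L² = 5*sqrt(14)/42 < C_P = 5/(3*π).

u(x) = -5/2·x^2·(5/3 − x), so u'(x) = 5*x*(9*x - 10)/6.
u(x) = -5/2·x^2·(5/3 − x) vanishes at x = 0 and x = 5/3, so u ∈ H^1_0(0, 5/3). Differentiate via the product rule and integrate the resulting polynomials term by term.
  ∫_0^5/3 u² dx = ∫_0^5/3 (25*x^6/4 - 125*x^5/6 + 625*x^4/36) dx. Term by term:
    ∫_0^5/3 25*x^6/4 dx = 1953125/61236;  ∫_0^5/3 -125*x^5/6 dx = -1953125/26244;  ∫_0^5/3 625*x^4/36 dx = 390625/8748.
  Sum: 1953125/61236 − 1953125/26244 + 390625/8748 = 390625/183708.
  ∫_0^5/3 (u')² dx = ∫_0^5/3 (225*x^4/4 - 125*x^3 + 625*x^2/9) dx. Term by term:
    ∫_0^5/3 225*x^4/4 dx = 15625/108;  ∫_0^5/3 -125*x^3 dx = -78125/324;  ∫_0^5/3 625*x^2/9 dx = 78125/729.
  Sum: 15625/108 − 78125/324 + 78125/729 = 15625/1458.
∫_0^5/3 u² dx = 390625/183708, so ||u||_L² = 625*sqrt(7)/1134.
∫_0^5/3 (u')² dx = 15625/1458, so ||u'||_L² = 125*sqrt(2)/54.
Ratio ||u||_L² / ||u'||_L² = 5*sqrt(14)/42.
Sharp Poincaré constant on H^1_0(0, 5/3) is C_P = L/π = 5/(3*π), achieved by sin(3*π/5·x).
A polynomial bump cannot attain the sharp Poincaré constant (only the first sine eigenfunction does), so the ratio is strictly less than C_P, consistent with ||u||_L² ≤ C_P ||u'||_L².


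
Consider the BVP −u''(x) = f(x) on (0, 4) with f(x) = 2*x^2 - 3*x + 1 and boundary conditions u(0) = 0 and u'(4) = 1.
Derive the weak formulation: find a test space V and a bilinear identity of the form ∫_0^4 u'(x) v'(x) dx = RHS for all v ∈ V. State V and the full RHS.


V = {v ∈ H^1(0, 4) : v(0) = 0} (test functions vanish at x = 0 where u is specified); weak form: ∫_0^4 u'v' dx = ∫_0^4 (2*x^2 - 3*x + 1) v dx + v(4) for all v ∈ V.

Multiply both sides by a test function v and integrate from 0 to 4:
  ∫_0^4 −u''(x) v(x) dx = ∫_0^4 f(x) v(x) dx.
Integrate the LHS by parts once:
  ∫_0^4 −u'' v dx = −[u'(x) v(x)]_0^4 + ∫_0^4 u'(x) v'(x) dx.
Thus ∫_0^4 u'(x) v'(x) dx = ∫_0^4 f(x) v(x) dx + [u'(x) v(x)]_0^4.
Choose V so that boundary terms are either known or forced to vanish.
Mixed BC: u(0) = 0 (Dirichlet) and u'(4) = 1 (Neumann). Define V = {v ∈ H^1(0, 4) : v(0) = 0}. Then [u' v]_0^4 = u'(4)·v(4) − u'(0)·0 = v(4).
Weak formulation: find u (satisfying any essential BC) such that ∫_0^4 u'(x) v'(x) dx = ∫_0^4 f v dx + v(4) for all v ∈ V (Dirichlet at 0 absorbed into V; Neumann datum at x = 4 contributes the boundary term).
Substituting f(x) = 2*x^2 - 3*x + 1, the right-hand side is ∫_0^4 (2*x^2 - 3*x + 1) v dx + v(4).


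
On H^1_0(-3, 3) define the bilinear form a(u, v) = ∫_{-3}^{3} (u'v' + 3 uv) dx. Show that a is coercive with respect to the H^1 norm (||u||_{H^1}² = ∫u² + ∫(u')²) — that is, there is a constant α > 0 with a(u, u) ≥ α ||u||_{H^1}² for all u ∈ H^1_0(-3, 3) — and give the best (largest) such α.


α = 1

Coercivity of a(·,·) on H^1_0(-3, 3) means a(u, u) ≥ α ||u||_{H^1}² for every u ∈ H^1_0.
The interval has length L = 6, and Poincaré/coercivity depend only on L. Here a(u, u) = ∫(u')² + (3)·∫u².
Here c = 3 ≥ 1, so a(u,u) = ∫(u')² + c∫u² ≥ ∫(u')² + ∫u² = ||u||_{H^1}², i.e. α = 1 works. No larger α is possible: a(u,u) ≥ α||u||_{H^1}² means (1−α)∫(u')² ≥ (α−c)∫u², and for the modes u_n = sin(nπ(x−x₀)/L) (x₀ the left endpoint) one has ∫u_n²/∫(u_n')² = (L/(nπ))² → 0, so a(u_n,u_n)/||u_n||_{H^1}² → 1. Hence the optimal constant is α = 1.
Therefore α = 1.


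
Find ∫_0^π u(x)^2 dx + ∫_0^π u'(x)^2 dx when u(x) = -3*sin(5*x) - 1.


||u||_{H^1(0,π)}^2 = 12/5 + 118*π

u'(x) = -15*cos(5*x).
Expand u² and (u')² and integrate term by term on (0, π), using: for integers n ≥ 1, ∫_0^π sin²(nx) dx = ∫_0^π cos²(nx) dx = π/2; for n ≠ n', ∫_0^π sin(nx)sin(n'x) dx = ∫_0^π cos(nx)cos(n'x) dx = 0; and by product-to-sum, ∫_0^π sin(nx)cos(n'x) dx = ½∫_0^π [sin((n+n')x) + sin((n−n')x)] dx, which is 0 when n+n' is even and 2n/(n²−n'²) when n+n' is odd (it need not vanish on (0, π)). For the constant mode: ∫_0^π 1 dx = π, ∫_0^π cos(nx) dx = 0, ∫_0^π sin(nx) dx = (1−(−1)^n)/n.
  u² squared terms: (-1)²·∫1 dx = 1·π = π;  (-3)²·∫sin(5x)² dx = 9·π/2 = 9*π/2.
  u² cross terms: 2·(-1)·(-3)·∫1·sin(5x) dx = 6·(2/5) = 12/5.
  So ∫_0^π u² dx = π + 9*π/2 + 12/5 = 12/5 + 11*π/2.
  (u')² squared terms: (-15)²·∫cos(5x)² dx = 225·π/2 = 225*π/2.
  So ∫_0^π (u')² dx = 225*π/2.
||u||_{H^1}^2 = (12/5 + 11*π/2) + (225*π/2) = 12/5 + 118*π.


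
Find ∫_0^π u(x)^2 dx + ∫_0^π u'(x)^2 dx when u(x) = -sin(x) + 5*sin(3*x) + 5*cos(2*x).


||u||_{H^1(0,π)}^2 = 1000/3 + 377*π/2

u'(x) = -10*sin(2*x) - cos(x) + 15*cos(3*x).
Expand u² and (u')² and integrate term by term on (0, π), using: for integers n ≥ 1, ∫_0^π sin²(nx) dx = ∫_0^π cos²(nx) dx = π/2; for n ≠ n', ∫_0^π sin(nx)sin(n'x) dx = ∫_0^π cos(nx)cos(n'x) dx = 0; and by product-to-sum, ∫_0^π sin(nx)cos(n'x) dx = ½∫_0^π [sin((n+n')x) + sin((n−n')x)] dx, which is 0 when n+n' is even and 2n/(n²−n'²) when n+n' is odd (it need not vanish on (0, π)).
  u² squared terms: (-1)²·∫sin(x)² dx = 1·π/2 = π/2;  (5)²·∫cos(2x)² dx = 25·π/2 = 25*π/2;  (5)²·∫sin(3x)² dx = 25·π/2 = 25*π/2.
  u² cross terms: 2·(-1)·(5)·∫sin(x)·cos(2x) dx = -10·(-2/3) = 20/3;  2·(-1)·(5)·∫sin(x)·sin(3x) dx = -10·(0) = 0;  2·(5)·(5)·∫cos(2x)·sin(3x) dx = 50·(6/5) = 60.
  So ∫_0^π u² dx = π/2 + 25*π/2 + 25*π/2 + 20/3 + 0 + 60 = 200/3 + 51*π/2.
  (u')² squared terms: (-1)²·∫cos(x)² dx = 1·π/2 = π/2;  (-10)²·∫sin(2x)² dx = 100·π/2 = 50*π;  (15)²·∫cos(3x)² dx = 225·π/2 = 225*π/2.
  (u')² cross terms: 2·(-1)·(-10)·∫cos(x)·sin(2x) dx = 20·(4/3) = 80/3;  2·(-1)·(15)·∫cos(x)·cos(3x) dx = -30·(0) = 0;  2·(-10)·(15)·∫sin(2x)·cos(3x) dx = -300·(-4/5) = 240.
  So ∫_0^π (u')² dx = π/2 + 50*π + 225*π/2 + 80/3 + 0 + 240 = 800/3 + 163*π.
||u||_{H^1}^2 = (200/3 + 51*π/2) + (800/3 + 163*π) = 1000/3 + 377*π/2.


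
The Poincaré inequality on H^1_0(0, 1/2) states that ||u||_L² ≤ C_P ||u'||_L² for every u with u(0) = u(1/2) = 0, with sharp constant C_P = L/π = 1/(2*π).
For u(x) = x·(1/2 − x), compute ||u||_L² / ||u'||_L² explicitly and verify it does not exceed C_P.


||u||_L² / ||u'||_L² = sqrt(10)/20 < C_P = 1/(2*π).

u(x) = x·(1/2 − x), so u'(x) = 1/2 - 2*x.
u(x) = x·(1/2 − x) vanishes at x = 0 and x = 1/2, so u ∈ H^1_0(0, 1/2). Differentiate via the product rule and integrate the resulting polynomials term by term.
  ∫_0^1/2 u² dx = ∫_0^1/2 (x^4 - x^3 + x^2/4) dx. Term by term:
    ∫_0^1/2 x^4 dx = 1/160;  ∫_0^1/2 -x^3 dx = -1/64;  ∫_0^1/2 x^2/4 dx = 1/96.
  Sum: 1/160 − 1/64 + 1/96 = 1/960.
  ∫_0^1/2 (u')² dx = ∫_0^1/2 (4*x^2 - 2*x + 1/4) dx. Term by term:
    ∫_0^1/2 4*x^2 dx = 1/6;  ∫_0^1/2 -2*x dx = -1/4;  ∫_0^1/2 1/4 dx = 1/8.
  Sum: 1/6 − 1/4 + 1/8 = 1/24.
∫_0^1/2 u² dx = 1/960, so ||u||_L² = sqrt(15)/120.
∫_0^1/2 (u')² dx = 1/24, so ||u'||_L² = sqrt(6)/12.
Ratio ||u||_L² / ||u'||_L² = sqrt(10)/20.
Sharp Poincaré constant on H^1_0(0, 1/2) is C_P = L/π = 1/(2*π), achieved by sin(2*π·x).
A polynomial bump cannot attain the sharp Poincaré constant (only the first sine eigenfunction does), so the ratio is strictly less than C_P, consistent with ||u||_L² ≤ C_P ||u'||_L².


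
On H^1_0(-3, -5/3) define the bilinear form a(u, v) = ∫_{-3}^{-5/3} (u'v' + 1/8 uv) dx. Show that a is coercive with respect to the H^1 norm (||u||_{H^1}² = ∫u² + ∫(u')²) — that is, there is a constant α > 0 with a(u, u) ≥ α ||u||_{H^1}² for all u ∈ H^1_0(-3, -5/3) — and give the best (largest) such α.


α = (2 + 9*π^2)/(16 + 9*π^2)

Coercivity of a(·,·) on H^1_0(-3, -5/3) means a(u, u) ≥ α ||u||_{H^1}² for every u ∈ H^1_0.
The interval has length L = 4/3, and Poincaré/coercivity depend only on L. Here a(u, u) = ∫(u')² + (1/8)·∫u².
Here 0 < c = 1/8 < 1. The condition a(u,u) ≥ α||u||_{H^1}² reads (1−α)∫(u')² ≥ (α−c)∫u². Any admissible α is ≤ 1 (rapidly oscillating u have ∫u²/∫(u')² → 0), and α = 1 would force 0 ≥ (1−c)∫u², impossible since c < 1; so 1−α > 0. By the sharp Poincaré inequality on H^1_0 of an interval of length L, ∫(u')² ≥ (π/L)²∫u² with equality for the first sine mode sin(π(x−x₀)/L) (x₀ the left endpoint), so the inequality holds for all u iff (1−α)(π/L)² ≥ α − c, i.e. α ≤ ((π/L)² + c)/((π/L)² + 1) = (1 + c(L/π)²)/(1 + (L/π)²). With (π/L)² = 9*π^2/16 and c = 1/8, the largest admissible constant is α = ((π/L)² + c)/((π/L)² + 1).
Simplifying, α = (2 + 9*π^2)/(16 + 9*π^2).


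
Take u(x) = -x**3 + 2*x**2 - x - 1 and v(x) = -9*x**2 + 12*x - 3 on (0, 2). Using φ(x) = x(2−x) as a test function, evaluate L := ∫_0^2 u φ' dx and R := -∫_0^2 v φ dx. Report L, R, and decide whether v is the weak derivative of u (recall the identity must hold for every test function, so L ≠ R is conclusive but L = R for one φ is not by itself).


LHS = 4/5, RHS = 12/5. No, v is not the weak derivative of u.

u(x) = -x**3 + 2*x**2 - x - 1, classical derivative u'(x) = -3*x**2 + 4*x - 1.
φ(x) = x(2−x), so φ'(x) = 2 - 2*x.
Note φ(0) = φ(2) = 0, so the boundary term u·φ vanishes.
LHS = ∫_0^2 u(x) φ'(x) dx = ∫_0^2 (2*x^4 - 6*x^3 + 6*x^2 - 2) dx. Term by term:
  ∫_0^2 2*x^4 dx = 64/5;  ∫_0^2 -6*x^3 dx = -24;  ∫_0^2 6*x^2 dx = 16;
  ∫_0^2 -2 dx = -4.
Sum: 64/5 − 24 + 16 − 4 = 4/5.
So LHS = 4/5.
∫_0^2 v(x) φ(x) dx = ∫_0^2 (9*x^4 - 30*x^3 + 27*x^2 - 6*x) dx. Term by term:
  ∫_0^2 9*x^4 dx = 288/5;  ∫_0^2 -30*x^3 dx = -120;  ∫_0^2 27*x^2 dx = 72;
  ∫_0^2 -6*x dx = -12.
Sum: 288/5 − 120 + 72 − 12 = -12/5.
So RHS = -∫_0^2 v(x) φ(x) dx = 12/5.
LHS − RHS = -8/5 ≠ 0, so the identity fails.
(For a valid weak derivative the identity must hold for EVERY test function, in particular this one. The failure shows v is NOT the weak derivative of u.)
Correct weak derivative would be u'(x) = -3*x**2 + 4*x - 1.


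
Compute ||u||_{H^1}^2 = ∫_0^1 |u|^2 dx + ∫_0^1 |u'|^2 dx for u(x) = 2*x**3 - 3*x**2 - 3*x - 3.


||u||_{H^1}^2 = 2987/70

The H^1 norm (squared) on an interval (0, L) is
  ||u||_{H^1}^2 = ∫_0^L u(x)^2 dx + ∫_0^L u'(x)^2 dx.
Compute u'(x) = 6*x**2 - 6*x - 3.
Then u(x)^2 = 4*x**6 - 12*x**5 - 3*x**4 + 6*x**3 + 27*x**2 + 18*x + 9 and u'(x)^2 = 36*x**4 - 72*x**3 + 36*x + 9.
Integrate each monomial from 0 to 1 using ∫_0^1 c·x^n dx = c·1^(n+1)/(n+1):
  ∫_0^1 u(x)^2 dx = ∫_0^1 (4*x^6 - 12*x^5 - 3*x^4 + 6*x^3 + 27*x^2 + 18*x + 9) dx. Term by term:
    ∫_0^1 4*x^6 dx = 4/7;  ∫_0^1 -12*x^5 dx = -2;  ∫_0^1 -3*x^4 dx = -3/5;
    ∫_0^1 6*x^3 dx = 3/2;  ∫_0^1 27*x^2 dx = 9;  ∫_0^1 18*x dx = 9;
    ∫_0^1 9 dx = 9.
  Sum: 4/7 − 2 − 3/5 + 3/2 + 9 + 9 + 9 = 1853/70.
  ∫_0^1 u'(x)^2 dx = ∫_0^1 (36*x^4 - 72*x^3 + 36*x + 9) dx. Term by term:
    ∫_0^1 36*x^4 dx = 36/5;  ∫_0^1 -72*x^3 dx = -18;  ∫_0^1 36*x dx = 18;
    ∫_0^1 9 dx = 9.
  Sum: 36/5 − 18 + 18 + 9 = 81/5.
Adding: ||u||_{H^1}^2 = 1853/70 + 81/5 = 2987/70.


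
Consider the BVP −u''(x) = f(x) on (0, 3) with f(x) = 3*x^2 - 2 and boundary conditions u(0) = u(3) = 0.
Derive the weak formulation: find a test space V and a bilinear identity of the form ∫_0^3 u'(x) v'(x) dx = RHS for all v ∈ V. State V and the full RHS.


V = H^1_0(0, 3) (so v(0) = v(3) = 0); weak form: ∫_0^3 u'v' dx = ∫_0^3 (3*x^2 - 2) v dx for all v ∈ V.

Multiply both sides by a test function v and integrate from 0 to 3:
  ∫_0^3 −u''(x) v(x) dx = ∫_0^3 f(x) v(x) dx.
Integrate the LHS by parts once:
  ∫_0^3 −u'' v dx = −[u'(x) v(x)]_0^3 + ∫_0^3 u'(x) v'(x) dx.
Thus ∫_0^3 u'(x) v'(x) dx = ∫_0^3 f(x) v(x) dx + [u'(x) v(x)]_0^3.
Choose V so that boundary terms are either known or forced to vanish.
u is Dirichlet: u(0) = u(3) = 0. Let V = H^1_0(0, 3); then v(0) = v(3) = 0, and [u' v]_0^3 = 0.
Weak formulation: find u (satisfying any essential BC) such that ∫_0^3 u'(x) v'(x) dx = ∫_0^3 f v dx for all v ∈ V.
Substituting f(x) = 3*x^2 - 2, the right-hand side is ∫_0^3 (3*x^2 - 2) v dx.


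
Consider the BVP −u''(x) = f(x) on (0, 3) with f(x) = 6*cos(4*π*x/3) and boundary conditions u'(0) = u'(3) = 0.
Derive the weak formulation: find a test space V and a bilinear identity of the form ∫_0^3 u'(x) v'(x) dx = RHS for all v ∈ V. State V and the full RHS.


V = H^1(0, 3) (no boundary constraint on v; u is determined up to an additive constant); weak form: ∫_0^3 u'v' dx = ∫_0^3 (6*cos(4*π*x/3)) v dx for all v ∈ V.

Multiply both sides by a test function v and integrate from 0 to 3:
  ∫_0^3 −u''(x) v(x) dx = ∫_0^3 f(x) v(x) dx.
Integrate the LHS by parts once:
  ∫_0^3 −u'' v dx = −[u'(x) v(x)]_0^3 + ∫_0^3 u'(x) v'(x) dx.
Thus ∫_0^3 u'(x) v'(x) dx = ∫_0^3 f(x) v(x) dx + [u'(x) v(x)]_0^3.
Choose V so that boundary terms are either known or forced to vanish.
u has homogeneous Neumann: u'(0) = u'(3) = 0. So [u' v]_0^3 = 0·v(3) − 0·v(0) = 0 for any v; take V = H^1(0, 3).
Weak formulation: find u (satisfying any essential BC) such that ∫_0^3 u'(x) v'(x) dx = ∫_0^3 f v dx for all v ∈ V (homogeneous Neumann, so boundary terms vanish).
Substituting f(x) = 6*cos(4*π*x/3), the right-hand side is ∫_0^3 (6*cos(4*π*x/3)) v dx.
Compatibility check (pure Neumann): taking v ≡ 1 ∈ V gives 0 = ∫_0^3 f dx + (0) − (0), i.e. ∫_0^3 f dx must equal u'(0) − u'(3) = 0. Indeed ∫_0^3 (6*cos(4*π*x/3)) dx = 0, so the data are compatible. The solution is then unique only up to an additive constant (fix it e.g. by requiring ∫_0^3 u dx = 0).


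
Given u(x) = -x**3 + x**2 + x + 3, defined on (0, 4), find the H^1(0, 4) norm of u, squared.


||u||_{H^1}^2 = 190712/105

The H^1 norm (squared) on an interval (0, L) is
  ||u||_{H^1}^2 = ∫_0^L u(x)^2 dx + ∫_0^L u'(x)^2 dx.
Compute u'(x) = -3*x**2 + 2*x + 1.
Then u(x)^2 = x**6 - 2*x**5 - x**4 - 4*x**3 + 7*x**2 + 6*x + 9 and u'(x)^2 = 9*x**4 - 12*x**3 - 2*x**2 + 4*x + 1.
Integrate each monomial from 0 to 4 using ∫_0^4 c·x^n dx = c·4^(n+1)/(n+1):
  ∫_0^4 u(x)^2 dx = ∫_0^4 (x^6 - 2*x^5 - x^4 - 4*x^3 + 7*x^2 + 6*x + 9) dx. Term by term:
    ∫_0^4 x^6 dx = 16384/7;  ∫_0^4 -2*x^5 dx = -4096/3;  ∫_0^4 -x^4 dx = -1024/5;
    ∫_0^4 -4*x^3 dx = -256;  ∫_0^4 7*x^2 dx = 448/3;  ∫_0^4 6*x dx = 48;
    ∫_0^4 9 dx = 36.
  Sum: 16384/7 − 4096/3 − 1024/5 − 256 + 448/3 + 48 + 36 = 26172/35.
  ∫_0^4 u'(x)^2 dx = ∫_0^4 (9*x^4 - 12*x^3 - 2*x^2 + 4*x + 1) dx. Term by term:
    ∫_0^4 9*x^4 dx = 9216/5;  ∫_0^4 -12*x^3 dx = -768;  ∫_0^4 -2*x^2 dx = -128/3;
    ∫_0^4 4*x dx = 32;  ∫_0^4 1 dx = 4.
  Sum: 9216/5 − 768 − 128/3 + 32 + 4 = 16028/15.
Adding: ||u||_{H^1}^2 = 26172/35 + 16028/15 = 190712/105.


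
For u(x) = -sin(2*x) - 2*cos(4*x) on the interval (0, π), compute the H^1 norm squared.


||u||_{H^1(0,π)}^2 = 73*π/2

u'(x) = 8*sin(4*x) - 2*cos(2*x).
Expand u² and (u')² and integrate term by term on (0, π), using: for integers n ≥ 1, ∫_0^π sin²(nx) dx = ∫_0^π cos²(nx) dx = π/2; for n ≠ n', ∫_0^π sin(nx)sin(n'x) dx = ∫_0^π cos(nx)cos(n'x) dx = 0; and by product-to-sum, ∫_0^π sin(nx)cos(n'x) dx = ½∫_0^π [sin((n+n')x) + sin((n−n')x)] dx, which is 0 when n+n' is even and 2n/(n²−n'²) when n+n' is odd (it need not vanish on (0, π)).
  u² squared terms: (-1)²·∫sin(2x)² dx = 1·π/2 = π/2;  (-2)²·∫cos(4x)² dx = 4·π/2 = 2*π.
  u² cross terms: 2·(-1)·(-2)·∫sin(2x)·cos(4x) dx = 4·(0) = 0.
  So ∫_0^π u² dx = π/2 + 2*π + 0 = 5*π/2.
  (u')² squared terms: (-2)²·∫cos(2x)² dx = 4·π/2 = 2*π;  (8)²·∫sin(4x)² dx = 64·π/2 = 32*π.
  (u')² cross terms: 2·(-2)·(8)·∫cos(2x)·sin(4x) dx = -32·(0) = 0.
  So ∫_0^π (u')² dx = 2*π + 32*π + 0 = 34*π.
||u||_{H^1}^2 = (5*π/2) + (34*π) = 73*π/2.


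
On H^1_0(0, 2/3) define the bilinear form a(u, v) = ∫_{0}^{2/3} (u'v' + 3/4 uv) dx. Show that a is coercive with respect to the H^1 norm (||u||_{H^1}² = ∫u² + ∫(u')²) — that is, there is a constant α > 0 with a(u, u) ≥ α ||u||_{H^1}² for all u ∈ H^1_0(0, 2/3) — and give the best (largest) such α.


α = 3*(1 + 3*π^2)/(4 + 9*π^2)

Coercivity of a(·,·) on H^1_0(0, 2/3) means a(u, u) ≥ α ||u||_{H^1}² for every u ∈ H^1_0.
The interval has length L = 2/3, and Poincaré/coercivity depend only on L. Here a(u, u) = ∫(u')² + (3/4)·∫u².
Here 0 < c = 3/4 < 1. The condition a(u,u) ≥ α||u||_{H^1}² reads (1−α)∫(u')² ≥ (α−c)∫u². Any admissible α is ≤ 1 (rapidly oscillating u have ∫u²/∫(u')² → 0), and α = 1 would force 0 ≥ (1−c)∫u², impossible since c < 1; so 1−α > 0. By the sharp Poincaré inequality on H^1_0 of an interval of length L, ∫(u')² ≥ (π/L)²∫u² with equality for the first sine mode sin(π(x−x₀)/L) (x₀ the left endpoint), so the inequality holds for all u iff (1−α)(π/L)² ≥ α − c, i.e. α ≤ ((π/L)² + c)/((π/L)² + 1) = (1 + c(L/π)²)/(1 + (L/π)²). With (π/L)² = 9*π^2/4 and c = 3/4, the largest admissible constant is α = ((π/L)² + c)/((π/L)² + 1).
Simplifying, α = 3*(1 + 3*π^2)/(4 + 9*π^2).


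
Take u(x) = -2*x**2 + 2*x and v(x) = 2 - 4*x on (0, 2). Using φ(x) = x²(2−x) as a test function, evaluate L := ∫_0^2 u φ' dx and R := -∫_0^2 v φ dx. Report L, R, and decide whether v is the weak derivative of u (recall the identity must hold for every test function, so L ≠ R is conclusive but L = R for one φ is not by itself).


LHS = 56/15, RHS = 56/15. Yes, v = u' weakly.

u(x) = -2*x**2 + 2*x, classical derivative u'(x) = 2 - 4*x.
φ(x) = x²(2−x), so φ'(x) = x*(4 - 3*x).
Note φ(0) = φ(2) = 0, so the boundary term u·φ vanishes.
LHS = ∫_0^2 u(x) φ'(x) dx = ∫_0^2 (6*x^4 - 14*x^3 + 8*x^2) dx. Term by term:
  ∫_0^2 6*x^4 dx = 192/5;  ∫_0^2 -14*x^3 dx = -56;  ∫_0^2 8*x^2 dx = 64/3.
Sum: 192/5 − 56 + 64/3 = 56/15.
So LHS = 56/15.
∫_0^2 v(x) φ(x) dx = ∫_0^2 (4*x^4 - 10*x^3 + 4*x^2) dx. Term by term:
  ∫_0^2 4*x^4 dx = 128/5;  ∫_0^2 -10*x^3 dx = -40;  ∫_0^2 4*x^2 dx = 32/3.
Sum: 128/5 − 40 + 32/3 = -56/15.
So RHS = -∫_0^2 v(x) φ(x) dx = 56/15.
LHS = RHS, so the identity holds for this test φ.
Moreover u is smooth here and v(x) = u'(x) = 2 - 4*x pointwise, so the identity holds for every test function. Hence v is the weak derivative of u.


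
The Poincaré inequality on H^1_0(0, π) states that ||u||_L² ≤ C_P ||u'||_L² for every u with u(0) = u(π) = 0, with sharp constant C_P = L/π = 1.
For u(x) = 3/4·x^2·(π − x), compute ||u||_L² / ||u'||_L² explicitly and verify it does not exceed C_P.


||u||_L² / ||u'||_L² = sqrt(14)*π/14 < C_P = 1.

u(x) = 3/4·x^2·(π − x), so u'(x) = 3*x*(-3*x + 2*π)/4.
u(x) = 3/4·x^2·(π − x) vanishes at x = 0 and x = π, so u ∈ H^1_0(0, π). Differentiate via the product rule and integrate the resulting polynomials term by term.
  ∫_0^π u² dx = ∫_0^π (9*x^6/16 - 9*π*x^5/8 + 9*π^2*x^4/16) dx. Term by term:
    ∫_0^π 9*x^6/16 dx = 9*π^7/112;  ∫_0^π -9*π*x^5/8 dx = -3*π^7/16;  ∫_0^π 9*π^2*x^4/16 dx = 9*π^7/80.
  Sum: 9*π^7/112 − 3*π^7/16 + 9*π^7/80 = 3*π^7/560.
  ∫_0^π (u')² dx = ∫_0^π (81*x^4/16 - 27*π*x^3/4 + 9*π^2*x^2/4) dx. Term by term:
    ∫_0^π 81*x^4/16 dx = 81*π^5/80;  ∫_0^π -27*π*x^3/4 dx = -27*π^5/16;  ∫_0^π 9*π^2*x^2/4 dx = 3*π^5/4.
  Sum: 81*π^5/80 − 27*π^5/16 + 3*π^5/4 = 3*π^5/40.
∫_0^π u² dx = 3*π^7/560, so ||u||_L² = sqrt(105)*π^(7/2)/140.
∫_0^π (u')² dx = 3*π^5/40, so ||u'||_L² = sqrt(30)*π^(5/2)/20.
Ratio ||u||_L² / ||u'||_L² = sqrt(14)*π/14.
Sharp Poincaré constant on H^1_0(0, π) is C_P = L/π = 1, achieved by sin(x).
A polynomial bump cannot attain the sharp Poincaré constant (only the first sine eigenfunction does), so the ratio is strictly less than C_P, consistent with ||u||_L² ≤ C_P ||u'||_L².


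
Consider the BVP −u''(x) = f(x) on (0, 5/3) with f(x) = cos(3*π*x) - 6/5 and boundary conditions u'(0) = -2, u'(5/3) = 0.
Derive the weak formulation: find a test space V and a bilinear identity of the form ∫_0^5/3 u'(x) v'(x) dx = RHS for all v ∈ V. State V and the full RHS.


V = H^1(0, 5/3) (v unrestricted at boundary; u is determined up to an additive constant); weak form: ∫_0^5/3 u'v' dx = ∫_0^5/3 (cos(3*π*x) - 6/5) v dx + 2·v(0) for all v ∈ V.

Multiply both sides by a test function v and integrate from 0 to 5/3:
  ∫_0^5/3 −u''(x) v(x) dx = ∫_0^5/3 f(x) v(x) dx.
Integrate the LHS by parts once:
  ∫_0^5/3 −u'' v dx = −[u'(x) v(x)]_0^5/3 + ∫_0^5/3 u'(x) v'(x) dx.
Thus ∫_0^5/3 u'(x) v'(x) dx = ∫_0^5/3 f(x) v(x) dx + [u'(x) v(x)]_0^5/3.
Choose V so that boundary terms are either known or forced to vanish.
u has inhomogeneous Neumann u'(0) = -2, u'(5/3) = 0. [u' v]_0^5/3 = (0)·v(5/3) − (-2)·v(0) = 2·v(0). Take V = H^1(0, 5/3); boundary term becomes part of RHS.
Weak formulation: find u (satisfying any essential BC) such that ∫_0^5/3 u'(x) v'(x) dx = ∫_0^5/3 f v dx + 2·v(0) for all v ∈ V (Neumann data are natural BCs: they enter the RHS as boundary terms).
Substituting f(x) = cos(3*π*x) - 6/5, the right-hand side is ∫_0^5/3 (cos(3*π*x) - 6/5) v dx + 2·v(0).
Compatibility check (pure Neumann): taking v ≡ 1 ∈ V gives 0 = ∫_0^5/3 f dx + (0) − (-2), i.e. ∫_0^5/3 f dx must equal u'(0) − u'(5/3) = -2. Indeed ∫_0^5/3 (cos(3*π*x) - 6/5) dx = -2, so the data are compatible. The solution is then unique only up to an additive constant (fix it e.g. by requiring ∫_0^5/3 u dx = 0).


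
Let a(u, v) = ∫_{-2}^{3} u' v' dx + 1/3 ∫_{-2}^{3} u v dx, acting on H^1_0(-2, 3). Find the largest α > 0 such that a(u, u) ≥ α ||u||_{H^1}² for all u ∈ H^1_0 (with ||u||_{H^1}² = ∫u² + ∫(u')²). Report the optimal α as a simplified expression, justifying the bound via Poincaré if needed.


α = (25/3 + π^2)/(π^2 + 25)

Coercivity of a(·,·) on H^1_0(-2, 3) means a(u, u) ≥ α ||u||_{H^1}² for every u ∈ H^1_0.
The interval has length L = 5, and Poincaré/coercivity depend only on L. Here a(u, u) = ∫(u')² + (1/3)·∫u².
Here 0 < c = 1/3 < 1. The condition a(u,u) ≥ α||u||_{H^1}² reads (1−α)∫(u')² ≥ (α−c)∫u². Any admissible α is ≤ 1 (rapidly oscillating u have ∫u²/∫(u')² → 0), and α = 1 would force 0 ≥ (1−c)∫u², impossible since c < 1; so 1−α > 0. By the sharp Poincaré inequality on H^1_0 of an interval of length L, ∫(u')² ≥ (π/L)²∫u² with equality for the first sine mode sin(π(x−x₀)/L) (x₀ the left endpoint), so the inequality holds for all u iff (1−α)(π/L)² ≥ α − c, i.e. α ≤ ((π/L)² + c)/((π/L)² + 1) = (1 + c(L/π)²)/(1 + (L/π)²). With (π/L)² = π^2/25 and c = 1/3, the largest admissible constant is α = ((π/L)² + c)/((π/L)² + 1).
Simplifying, α = (25/3 + π^2)/(π^2 + 25).


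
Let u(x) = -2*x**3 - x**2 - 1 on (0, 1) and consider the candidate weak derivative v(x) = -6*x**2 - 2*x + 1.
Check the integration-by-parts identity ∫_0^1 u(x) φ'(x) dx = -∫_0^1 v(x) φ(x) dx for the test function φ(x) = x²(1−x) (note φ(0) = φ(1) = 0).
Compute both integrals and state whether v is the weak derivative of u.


LHS = 3/10, RHS = 13/60. No, v is not the weak derivative of u.

u(x) = -2*x**3 - x**2 - 1, classical derivative u'(x) = -6*x**2 - 2*x.
φ(x) = x²(1−x), so φ'(x) = x*(2 - 3*x).
Note φ(0) = φ(1) = 0, so the boundary term u·φ vanishes.
LHS = ∫_0^1 u(x) φ'(x) dx = ∫_0^1 (6*x^5 - x^4 - 2*x^3 + 3*x^2 - 2*x) dx. Term by term:
  ∫_0^1 6*x^5 dx = 1;  ∫_0^1 -x^4 dx = -1/5;  ∫_0^1 -2*x^3 dx = -1/2;
  ∫_0^1 3*x^2 dx = 1;  ∫_0^1 -2*x dx = -1.
Sum: 1 − 1/5 − 1/2 + 1 − 1 = 3/10.
So LHS = 3/10.
∫_0^1 v(x) φ(x) dx = ∫_0^1 (6*x^5 - 4*x^4 - 3*x^3 + x^2) dx. Term by term:
  ∫_0^1 6*x^5 dx = 1;  ∫_0^1 -4*x^4 dx = -4/5;  ∫_0^1 -3*x^3 dx = -3/4;
  ∫_0^1 x^2 dx = 1/3.
Sum: 1 − 4/5 − 3/4 + 1/3 = -13/60.
So RHS = -∫_0^1 v(x) φ(x) dx = 13/60.
LHS − RHS = 1/12 ≠ 0, so the identity fails.
(For a valid weak derivative the identity must hold for EVERY test function, in particular this one. The failure shows v is NOT the weak derivative of u.)
Correct weak derivative would be u'(x) = -6*x**2 - 2*x.


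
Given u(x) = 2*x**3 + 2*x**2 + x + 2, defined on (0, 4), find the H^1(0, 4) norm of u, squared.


||u||_{H^1}^2 = 3000916/105

The H^1 norm (squared) on an interval (0, L) is
  ||u||_{H^1}^2 = ∫_0^L u(x)^2 dx + ∫_0^L u'(x)^2 dx.
Compute u'(x) = 6*x**2 + 4*x + 1.
Then u(x)^2 = 4*x**6 + 8*x**5 + 8*x**4 + 12*x**3 + 9*x**2 + 4*x + 4 and u'(x)^2 = 36*x**4 + 48*x**3 + 28*x**2 + 8*x + 1.
Integrate each monomial from 0 to 4 using ∫_0^4 c·x^n dx = c·4^(n+1)/(n+1):
  ∫_0^4 u(x)^2 dx = ∫_0^4 (4*x^6 + 8*x^5 + 8*x^4 + 12*x^3 + 9*x^2 + 4*x + 4) dx. Term by term:
    ∫_0^4 4*x^6 dx = 65536/7;  ∫_0^4 8*x^5 dx = 16384/3;  ∫_0^4 8*x^4 dx = 8192/5;
    ∫_0^4 12*x^3 dx = 768;  ∫_0^4 9*x^2 dx = 192;  ∫_0^4 4*x dx = 32;
    ∫_0^4 4 dx = 16.
  Sum: 65536/7 + 16384/3 + 8192/5 + 768 + 192 + 32 + 16 = 1834352/105.
  ∫_0^4 u'(x)^2 dx = ∫_0^4 (36*x^4 + 48*x^3 + 28*x^2 + 8*x + 1) dx. Term by term:
    ∫_0^4 36*x^4 dx = 36864/5;  ∫_0^4 48*x^3 dx = 3072;  ∫_0^4 28*x^2 dx = 1792/3;
    ∫_0^4 8*x dx = 64;  ∫_0^4 1 dx = 4.
  Sum: 36864/5 + 3072 + 1792/3 + 64 + 4 = 166652/15.
Adding: ||u||_{H^1}^2 = 1834352/105 + 166652/15 = 3000916/105.


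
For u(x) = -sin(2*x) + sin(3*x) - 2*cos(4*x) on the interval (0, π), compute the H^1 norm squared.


||u||_{H^1(0,π)}^2 = 408/7 + 83*π/2

u'(x) = 8*sin(4*x) - 2*cos(2*x) + 3*cos(3*x).
Expand u² and (u')² and integrate term by term on (0, π), using: for integers n ≥ 1, ∫_0^π sin²(nx) dx = ∫_0^π cos²(nx) dx = π/2; for n ≠ n', ∫_0^π sin(nx)sin(n'x) dx = ∫_0^π cos(nx)cos(n'x) dx = 0; and by product-to-sum, ∫_0^π sin(nx)cos(n'x) dx = ½∫_0^π [sin((n+n')x) + sin((n−n')x)] dx, which is 0 when n+n' is even and 2n/(n²−n'²) when n+n' is odd (it need not vanish on (0, π)).
  u² squared terms: (-1)²·∫sin(2x)² dx = 1·π/2 = π/2;  (-2)²·∫cos(4x)² dx = 4·π/2 = 2*π;  (1)²·∫sin(3x)² dx = 1·π/2 = π/2.
  u² cross terms: 2·(-1)·(-2)·∫sin(2x)·cos(4x) dx = 4·(0) = 0;  2·(-1)·(1)·∫sin(2x)·sin(3x) dx = -2·(0) = 0;  2·(-2)·(1)·∫cos(4x)·sin(3x) dx = -4·(-6/7) = 24/7.
  So ∫_0^π u² dx = π/2 + 2*π + π/2 + 0 + 0 + 24/7 = 24/7 + 3*π.
  (u')² squared terms: (-2)²·∫cos(2x)² dx = 4·π/2 = 2*π;  (3)²·∫cos(3x)² dx = 9·π/2 = 9*π/2;  (8)²·∫sin(4x)² dx = 64·π/2 = 32*π.
  (u')² cross terms: 2·(-2)·(3)·∫cos(2x)·cos(3x) dx = -12·(0) = 0;  2·(-2)·(8)·∫cos(2x)·sin(4x) dx = -32·(0) = 0;  2·(3)·(8)·∫cos(3x)·sin(4x) dx = 48·(8/7) = 384/7.
  So ∫_0^π (u')² dx = 2*π + 9*π/2 + 32*π + 0 + 0 + 384/7 = 384/7 + 77*π/2.
||u||_{H^1}^2 = (24/7 + 3*π) + (384/7 + 77*π/2) = 408/7 + 83*π/2.


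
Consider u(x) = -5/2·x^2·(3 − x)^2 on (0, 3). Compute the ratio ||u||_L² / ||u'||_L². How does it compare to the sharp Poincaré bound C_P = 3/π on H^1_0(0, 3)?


||u||_L² / ||u'||_L² = sqrt(3)/2 < C_P = 3/π.

u(x) = -5/2·x^2·(3 − x)^2, so u'(x) = 5*x*(x*(3 - x) - (x - 3)^2).
u(x) = -5/2·x^2·(3 − x)^2 vanishes at x = 0 and x = 3, so u ∈ H^1_0(0, 3). Differentiate via the product rule and integrate the resulting polynomials term by term.
  ∫_0^3 u² dx = ∫_0^3 (25*x^8/4 - 75*x^7 + 675*x^6/2 - 675*x^5 + 2025*x^4/4) dx. Term by term:
    ∫_0^3 25*x^8/4 dx = 54675/4;  ∫_0^3 -75*x^7 dx = -492075/8;  ∫_0^3 675*x^6/2 dx = 1476225/14;
    ∫_0^3 -675*x^5 dx = -164025/2;  ∫_0^3 2025*x^4/4 dx = 98415/4.
  Sum: 54675/4 − 492075/8 + 1476225/14 − 164025/2 + 98415/4 = 10935/56.
  ∫_0^3 (u')² dx = ∫_0^3 (100*x^6 - 900*x^5 + 2925*x^4 - 4050*x^3 + 2025*x^2) dx. Term by term:
    ∫_0^3 100*x^6 dx = 218700/7;  ∫_0^3 -900*x^5 dx = -109350;  ∫_0^3 2925*x^4 dx = 142155;
    ∫_0^3 -4050*x^3 dx = -164025/2;  ∫_0^3 2025*x^2 dx = 18225.
  Sum: 218700/7 − 109350 + 142155 − 164025/2 + 18225 = 3645/14.
∫_0^3 u² dx = 10935/56, so ||u||_L² = 27*sqrt(210)/28.
∫_0^3 (u')² dx = 3645/14, so ||u'||_L² = 27*sqrt(70)/14.
Ratio ||u||_L² / ||u'||_L² = sqrt(3)/2.
Sharp Poincaré constant on H^1_0(0, 3) is C_P = L/π = 3/π, achieved by sin(π/3·x).
A polynomial bump cannot attain the sharp Poincaré constant (only the first sine eigenfunction does), so the ratio is strictly less than C_P, consistent with ||u||_L² ≤ C_P ||u'||_L².


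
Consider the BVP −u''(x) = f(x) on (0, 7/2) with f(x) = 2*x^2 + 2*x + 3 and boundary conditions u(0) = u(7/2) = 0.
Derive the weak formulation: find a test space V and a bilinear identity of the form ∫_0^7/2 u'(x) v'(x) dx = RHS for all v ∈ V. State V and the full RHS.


V = H^1_0(0, 7/2) (so v(0) = v(7/2) = 0); weak form: ∫_0^7/2 u'v' dx = ∫_0^7/2 (2*x^2 + 2*x + 3) v dx for all v ∈ V.

Multiply both sides by a test function v and integrate from 0 to 7/2:
  ∫_0^7/2 −u''(x) v(x) dx = ∫_0^7/2 f(x) v(x) dx.
Integrate the LHS by parts once:
  ∫_0^7/2 −u'' v dx = −[u'(x) v(x)]_0^7/2 + ∫_0^7/2 u'(x) v'(x) dx.
Thus ∫_0^7/2 u'(x) v'(x) dx = ∫_0^7/2 f(x) v(x) dx + [u'(x) v(x)]_0^7/2.
Choose V so that boundary terms are either known or forced to vanish.
u is Dirichlet: u(0) = u(7/2) = 0. Let V = H^1_0(0, 7/2); then v(0) = v(7/2) = 0, and [u' v]_0^7/2 = 0.
Weak formulation: find u (satisfying any essential BC) such that ∫_0^7/2 u'(x) v'(x) dx = ∫_0^7/2 f v dx for all v ∈ V.
Substituting f(x) = 2*x^2 + 2*x + 3, the right-hand side is ∫_0^7/2 (2*x^2 + 2*x + 3) v dx.


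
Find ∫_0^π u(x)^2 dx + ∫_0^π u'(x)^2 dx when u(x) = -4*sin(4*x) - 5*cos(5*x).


||u||_{H^1(0,π)}^2 = -8320/9 + 461*π

u'(x) = 25*sin(5*x) - 16*cos(4*x).
Expand u² and (u')² and integrate term by term on (0, π), using: for integers n ≥ 1, ∫_0^π sin²(nx) dx = ∫_0^π cos²(nx) dx = π/2; for n ≠ n', ∫_0^π sin(nx)sin(n'x) dx = ∫_0^π cos(nx)cos(n'x) dx = 0; and by product-to-sum, ∫_0^π sin(nx)cos(n'x) dx = ½∫_0^π [sin((n+n')x) + sin((n−n')x)] dx, which is 0 when n+n' is even and 2n/(n²−n'²) when n+n' is odd (it need not vanish on (0, π)).
  u² squared terms: (-5)²·∫cos(5x)² dx = 25·π/2 = 25*π/2;  (-4)²·∫sin(4x)² dx = 16·π/2 = 8*π.
  u² cross terms: 2·(-5)·(-4)·∫cos(5x)·sin(4x) dx = 40·(-8/9) = -320/9.
  So ∫_0^π u² dx = 25*π/2 + 8*π − 320/9 = -320/9 + 41*π/2.
  (u')² squared terms: (-16)²·∫cos(4x)² dx = 256·π/2 = 128*π;  (25)²·∫sin(5x)² dx = 625·π/2 = 625*π/2.
  (u')² cross terms: 2·(-16)·(25)·∫cos(4x)·sin(5x) dx = -800·(10/9) = -8000/9.
  So ∫_0^π (u')² dx = 128*π + 625*π/2 − 8000/9 = -8000/9 + 881*π/2.
||u||_{H^1}^2 = (-320/9 + 41*π/2) + (-8000/9 + 881*π/2) = -8320/9 + 461*π.


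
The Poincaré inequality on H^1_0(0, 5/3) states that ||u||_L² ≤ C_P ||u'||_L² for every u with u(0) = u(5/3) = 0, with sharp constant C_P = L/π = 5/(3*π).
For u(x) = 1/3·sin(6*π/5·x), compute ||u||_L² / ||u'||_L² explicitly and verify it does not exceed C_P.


||u||_L² / ||u'||_L² = 5/(6*π) < C_P = 5/(3*π).

u(x) = 1/3·sin(6*π/5·x), so u'(x) = 2*π*cos(6*π*x/5)/5.
Writing u(x) = A·sin(kπx/L) with A = 1/3 and k = 2, use ∫_0^L sin²(kπx/L) dx = L/2 and ∫_0^L cos²(kπx/L) dx = L/2.
u² = 1/9·sin²(6*π/5·x) and (u')² = 4*π^2/25·cos²(6*π/5·x), and each of sin², cos² integrates to L/2 = 5/6 over (0, 5/3).
∫_0^5/3 u² dx = 5/54, so ||u||_L² = sqrt(30)/18.
∫_0^5/3 (u')² dx = 2*π^2/15, so ||u'||_L² = sqrt(30)*π/15.
Ratio ||u||_L² / ||u'||_L² = 5/(6*π).
Sharp Poincaré constant on H^1_0(0, 5/3) is C_P = L/π = 5/(3*π), achieved by sin(3*π/5·x).
This is the k = 2 harmonic; the ratio L/(kπ) is strictly less than C_P = L/π, consistent with the sharp inequality ||u||_L² ≤ C_P ||u'||_L².


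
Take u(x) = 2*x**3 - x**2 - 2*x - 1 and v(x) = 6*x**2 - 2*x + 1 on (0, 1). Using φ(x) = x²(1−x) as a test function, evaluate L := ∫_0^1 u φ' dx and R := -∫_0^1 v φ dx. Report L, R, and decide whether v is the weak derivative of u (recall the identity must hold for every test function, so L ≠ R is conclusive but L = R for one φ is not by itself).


LHS = 1/15, RHS = -11/60. No, v is not the weak derivative of u.

u(x) = 2*x**3 - x**2 - 2*x - 1, classical derivative u'(x) = 6*x**2 - 2*x - 2.
φ(x) = x²(1−x), so φ'(x) = x*(2 - 3*x).
Note φ(0) = φ(1) = 0, so the boundary term u·φ vanishes.
LHS = ∫_0^1 u(x) φ'(x) dx = ∫_0^1 (-6*x^5 + 7*x^4 + 4*x^3 - x^2 - 2*x) dx. Term by term:
  ∫_0^1 -6*x^5 dx = -1;  ∫_0^1 7*x^4 dx = 7/5;  ∫_0^1 4*x^3 dx = 1;
  ∫_0^1 -x^2 dx = -1/3;  ∫_0^1 -2*x dx = -1.
Sum: -1 + 7/5 + 1 − 1/3 − 1 = 1/15.
So LHS = 1/15.
∫_0^1 v(x) φ(x) dx = ∫_0^1 (-6*x^5 + 8*x^4 - 3*x^3 + x^2) dx. Term by term:
  ∫_0^1 -6*x^5 dx = -1;  ∫_0^1 8*x^4 dx = 8/5;  ∫_0^1 -3*x^3 dx = -3/4;
  ∫_0^1 x^2 dx = 1/3.
Sum: -1 + 8/5 − 3/4 + 1/3 = 11/60.
So RHS = -∫_0^1 v(x) φ(x) dx = -11/60.
LHS − RHS = 1/4 ≠ 0, so the identity fails.
(For a valid weak derivative the identity must hold for EVERY test function, in particular this one. The failure shows v is NOT the weak derivative of u.)
Correct weak derivative would be u'(x) = 6*x**2 - 2*x - 2.


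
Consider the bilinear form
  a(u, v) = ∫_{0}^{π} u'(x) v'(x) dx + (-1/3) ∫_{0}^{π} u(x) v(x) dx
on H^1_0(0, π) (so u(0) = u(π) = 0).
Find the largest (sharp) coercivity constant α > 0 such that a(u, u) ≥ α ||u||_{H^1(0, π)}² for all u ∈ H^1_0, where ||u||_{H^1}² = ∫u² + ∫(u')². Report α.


α = 1/3

Coercivity of a(·,·) on H^1_0(0, π) means a(u, u) ≥ α ||u||_{H^1}² for every u ∈ H^1_0.
The interval has length L = π, and Poincaré/coercivity depend only on L. Here a(u, u) = ∫(u')² + (-1/3)·∫u².
Here c = -1/3 < 0 with |c| < (π/L)² = 1, so coercivity still holds. The condition a(u,u) ≥ α||u||_{H^1}² reads (1−α)∫(u')² ≥ (α−c)∫u². Any admissible α is ≤ 1 (rapidly oscillating u have ∫u²/∫(u')² → 0), and α = 1 would force 0 ≥ (1−c)∫u², impossible since c < 1; so 1−α > 0. By the sharp Poincaré inequality on H^1_0 of an interval of length L, ∫(u')² ≥ (π/L)²∫u² with equality for the first sine mode sin(π(x−x₀)/L) (x₀ the left endpoint), so the inequality holds for all u iff (1−α)(π/L)² ≥ α − c, i.e. α ≤ ((π/L)² + c)/((π/L)² + 1) = (1 + c(L/π)²)/(1 + (L/π)²). (Direct route, valid since c ≤ 0: Poincaré gives c∫u² ≥ c(L/π)²∫(u')², so a(u,u) ≥ (1 + c(L/π)²)∫(u')², while ||u||_{H^1}² ≤ (1 + (L/π)²)∫(u')²; dividing yields the same α.) With (π/L)² = 1 and c = -1/3, the largest admissible constant is α = ((π/L)² + c)/((π/L)² + 1).
Simplifying, α = 1/3.


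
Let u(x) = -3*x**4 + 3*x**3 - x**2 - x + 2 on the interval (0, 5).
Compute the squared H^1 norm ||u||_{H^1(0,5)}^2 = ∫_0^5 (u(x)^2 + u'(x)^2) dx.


||u||_{H^1}^2 = 197895725/84

The H^1 norm (squared) on an interval (0, L) is
  ||u||_{H^1}^2 = ∫_0^L u(x)^2 dx + ∫_0^L u'(x)^2 dx.
Compute u'(x) = -12*x**3 + 9*x**2 - 2*x - 1.
Then u(x)^2 = 9*x**8 - 18*x**7 + 15*x**6 - 17*x**4 + 14*x**3 - 3*x**2 - 4*x + 4 and u'(x)^2 = 144*x**6 - 216*x**5 + 129*x**4 - 12*x**3 - 14*x**2 + 4*x + 1.
Integrate each monomial from 0 to 5 using ∫_0^5 c·x^n dx = c·5^(n+1)/(n+1):
  ∫_0^5 u(x)^2 dx = ∫_0^5 (9*x^8 - 18*x^7 + 15*x^6 - 17*x^4 + 14*x^3 - 3*x^2 - 4*x + 4) dx. Term by term:
    ∫_0^5 9*x^8 dx = 1953125;  ∫_0^5 -18*x^7 dx = -3515625/4;  ∫_0^5 15*x^6 dx = 1171875/7;
    ∫_0^5 -17*x^4 dx = -10625;  ∫_0^5 14*x^3 dx = 4375/2;  ∫_0^5 -3*x^2 dx = -125;
    ∫_0^5 -4*x dx = -50;  ∫_0^5 4 dx = 20.
  Sum: 1953125 − 3515625/4 + 1171875/7 − 10625 + 4375/2 − 125 − 50 + 20 = 34525035/28.
  ∫_0^5 u'(x)^2 dx = ∫_0^5 (144*x^6 - 216*x^5 + 129*x^4 - 12*x^3 - 14*x^2 + 4*x + 1) dx. Term by term:
    ∫_0^5 144*x^6 dx = 11250000/7;  ∫_0^5 -216*x^5 dx = -562500;  ∫_0^5 129*x^4 dx = 80625;
    ∫_0^5 -12*x^3 dx = -1875;  ∫_0^5 -14*x^2 dx = -1750/3;  ∫_0^5 4*x dx = 50;
    ∫_0^5 1 dx = 5.
  Sum: 11250000/7 − 562500 + 80625 − 1875 − 1750/3 + 50 + 5 = 23580155/21.
Adding: ||u||_{H^1}^2 = 34525035/28 + 23580155/21 = 197895725/84.
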